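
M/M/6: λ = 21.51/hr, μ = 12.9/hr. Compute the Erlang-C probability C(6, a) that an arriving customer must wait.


a = λ/μ = 1.6674; ρ = a/6 = 0.2779
P₀ = 0.188638 (from M/M/c formula)
C(c,a) = [a^c/(c!(1−ρ))]·P₀ = [21.49335/(720·0.7221)]·0.188638
= 0.04134·0.188638 = 0.007798

Final: 0.007798


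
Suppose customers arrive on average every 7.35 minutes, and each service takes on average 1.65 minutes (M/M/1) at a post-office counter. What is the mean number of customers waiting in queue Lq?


λ = 60/7.35 = 8.1633 /hr
μ = 60/1.65 = 36.3636 /hr
ρ = λ/μ = 8.1633/36.3636 = 0.2245
Lq = ρ²/(1−ρ) = 0.05040/0.7755 = 0.06498

Final: 0.06498


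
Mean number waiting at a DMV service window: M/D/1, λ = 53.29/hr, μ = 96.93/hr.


ρ = 53.29/96.93 = 0.5498
M/D/1: Lq = ρ²/(2(1−ρ)) = 0.3023/(2·0.4502) = 0.33567

Final: 0.33567


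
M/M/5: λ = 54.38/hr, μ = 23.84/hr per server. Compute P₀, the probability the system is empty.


a = λ/μ = 54.38/23.84 = 2.2810; ρ = a/c = 0.4562
Σ_{k=0}^{4} a^k/k! (terms k=0..4) = 1.00000 + 2.28104 + 2.60157 + 1.97810 + 1.12803 = 8.98874
Tail: a^5/(5!(1−ρ)) = 61.75395/(120·0.5438) = 0.94635
P₀ = 1/(8.98874 + 0.94635) = 1/9.93509 = 0.100653

Final: 0.100653


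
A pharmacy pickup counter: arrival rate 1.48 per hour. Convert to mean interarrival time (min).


Mean interarrival time = 1/λ = 1/1.48 hour = 0.67568 hour
In minutes: 0.67568 × 60 = 40.5405 min

Final: 40.5405 min


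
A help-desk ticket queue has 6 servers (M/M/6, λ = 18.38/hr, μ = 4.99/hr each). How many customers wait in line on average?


a = λ/μ = 3.6834; ρ = a/6 = 0.6139
P₀ = 0.023754
Lq = P₀·a^c·ρ / (c!·(1−ρ)²) = 0.023754·2497.29455·0.6139/(720·0.14908)
= 0.33928

Final: 0.33928


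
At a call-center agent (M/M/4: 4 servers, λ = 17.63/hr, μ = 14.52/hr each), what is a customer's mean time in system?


a = 1.2142; ρ = 0.3035; P₀ = 0.295886
Lq = P₀·a^c·ρ/(c!(1−ρ)²) = 0.01677
Wq = Lq/λ = 0.01677/17.63 = 0.0009511 hr
W = Wq + 1/μ = 0.0009511 + 0.06887 = 0.06982 hr

Final: 0.06982 hr


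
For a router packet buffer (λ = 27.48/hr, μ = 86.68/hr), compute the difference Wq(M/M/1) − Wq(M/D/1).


ρ = 27.48/86.68 = 0.3170
Wq(M/M/1) = ρ/(μ−λ) = 0.3170/59.20 = 0.005355 hr
Wq(M/D/1) = ρ/(2(μ−λ)) = 0.002678 hr
Savings = 0.005355 − 0.002678 = 0.002678 hr

Final: 0.002678 hr


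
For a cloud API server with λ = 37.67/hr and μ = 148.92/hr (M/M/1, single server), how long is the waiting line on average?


ρ = 37.67/148.92 = 0.2530
Lq = ρ²/(1−ρ) = 0.06399/0.7470 = 0.08565

Final: 0.08565


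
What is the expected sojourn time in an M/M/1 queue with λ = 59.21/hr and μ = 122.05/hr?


W = 1/(μ−λ) = 1/(122.05 − 59.21) = 1/62.84 = 0.01591 hr

Final: 0.01591 hr


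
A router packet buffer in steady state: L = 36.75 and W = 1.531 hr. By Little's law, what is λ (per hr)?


λ = L/W = 36.75/1.531 = 24.0039 /hr

Final: 24.0039 /hr


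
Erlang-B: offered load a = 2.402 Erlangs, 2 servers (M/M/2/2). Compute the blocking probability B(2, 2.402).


B(c,a) = (a^c/c!) / Σ_{k=0}^{c} a^k/k!
a^2/2! = 2.884802
Σ terms (k=0..2): 1.00000 + 2.40200 + 2.88480 = 6.286802
B = 2.884802/6.286802 = 0.458866

Final: 0.458866


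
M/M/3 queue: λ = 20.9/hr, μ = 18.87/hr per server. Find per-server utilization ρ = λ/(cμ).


ρ = λ/(cμ) = 20.9/(3·18.87) = 20.9/56.61 = 0.3692

Final: 0.3692


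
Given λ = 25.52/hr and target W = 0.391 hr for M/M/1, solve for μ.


W = 1/(μ−λ) ⇒ μ − λ = 1/W = 1/0.391 = 2.5575
μ = λ + 1/W = 25.52 + 2.5575 = 28.0775 per hr

Final: 28.0775 /hr


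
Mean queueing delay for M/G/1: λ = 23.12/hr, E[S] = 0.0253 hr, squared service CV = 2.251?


ρ = λ·E[S] = 23.12·0.0253 = 0.5849
E[S²] = E[S]²(1+C_s²) = 0.0253²·(1+2.251) = 0.002081
Wq = λ·E[S²]/(2(1−ρ)) = 23.12·0.002081/(2·0.4151) = 0.05796 hr

Final: 0.05796 hr


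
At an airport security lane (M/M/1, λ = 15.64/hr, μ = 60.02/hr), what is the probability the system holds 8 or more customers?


ρ = 15.64/60.02 = 0.2606
P(N ≥ n) = ρ^n = 0.2606^8 = 0.00002126

Final: 0.00002126


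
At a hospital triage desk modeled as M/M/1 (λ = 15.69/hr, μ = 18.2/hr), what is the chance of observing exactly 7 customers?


ρ = 15.69/18.2 = 0.8621
P_n = (1−ρ)·ρ^n = (1 − 0.8621)·0.8621^7 = 0.1379·0.353884 = 0.048805

Final: 0.048805


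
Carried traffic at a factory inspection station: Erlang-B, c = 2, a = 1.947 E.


B(2,1.947) = 0.391418 (Erlang-B)
Carried load = a(1 − B) = 1.947·(1 − 0.391418) = 1.947·0.608582 = 1.1849 E

Final: 1.1849 Erlangs


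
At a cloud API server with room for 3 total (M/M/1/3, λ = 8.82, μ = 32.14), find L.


ρ = 8.82/32.14 = 0.2744
L = ρ[1 − (K+1)ρ^K + Kρ^(K+1)] / [(1−ρ)(1−ρ^(K+1))]
Numerator: 0.2744·(1 − 4·0.020667 + 3·0.005671) = 0.256408
Denominator: (0.7256)·(0.994329) = 0.721461
L = 0.256408/0.721461 = 0.3554

Final: 0.3554


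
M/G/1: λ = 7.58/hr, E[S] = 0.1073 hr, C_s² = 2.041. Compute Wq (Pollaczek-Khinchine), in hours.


ρ = λ·E[S] = 7.58·0.1073 = 0.8133
E[S²] = E[S]²(1+C_s²) = 0.1073²·(1+2.041) = 0.035012
Wq = λ·E[S²]/(2(1−ρ)) = 7.58·0.035012/(2·0.1867) = 0.71087 hr

Final: 0.71087 hr


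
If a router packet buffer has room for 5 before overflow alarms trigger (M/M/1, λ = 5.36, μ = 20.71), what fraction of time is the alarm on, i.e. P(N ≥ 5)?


ρ = 5.36/20.71 = 0.2588
P(N ≥ n) = ρ^n = 0.2588^5 = 0.001161

Final: 0.001161


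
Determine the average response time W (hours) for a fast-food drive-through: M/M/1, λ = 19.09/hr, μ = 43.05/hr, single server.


W = 1/(μ−λ) = 1/(43.05 − 19.09) = 1/23.96 = 0.04174 hr

Final: 0.04174 hr


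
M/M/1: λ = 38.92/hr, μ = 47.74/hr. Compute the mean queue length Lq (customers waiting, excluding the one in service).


ρ = 38.92/47.74 = 0.8152
Lq = ρ²/(1−ρ) = 0.6646/0.1848 = 3.5974

Final: 3.5974


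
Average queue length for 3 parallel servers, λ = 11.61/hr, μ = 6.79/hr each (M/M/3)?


a = λ/μ = 1.7099; ρ = a/3 = 0.5700
P₀ = 0.163690
Lq = P₀·a^c·ρ / (c!·(1−ρ)²) = 0.163690·4.99905·0.5700/(6·0.18494)
= 0.42031

Final: 0.42031


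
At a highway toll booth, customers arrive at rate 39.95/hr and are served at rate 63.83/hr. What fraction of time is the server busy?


ρ = λ/μ = 39.95/63.83 = 0.6259

Final: 0.6259


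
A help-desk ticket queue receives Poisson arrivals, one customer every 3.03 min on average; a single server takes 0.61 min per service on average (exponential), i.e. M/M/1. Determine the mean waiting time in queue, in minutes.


λ = 60/3.03 = 19.8020 /hr
μ = 60/0.61 = 98.3607 /hr
ρ = λ/μ = 19.8020/98.3607 = 0.2013
Wq = ρ/(μ−λ) = 0.2013/(98.3607−19.8020) = 0.002563 hr
In minutes: 0.002563·60 = 0.1538 min

Final: 0.1538 min


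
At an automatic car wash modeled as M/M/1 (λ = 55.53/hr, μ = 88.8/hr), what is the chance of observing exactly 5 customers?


ρ = 55.53/88.8 = 0.6253
P_n = (1−ρ)·ρ^n = (1 − 0.6253)·0.6253^5 = 0.3747·0.095625 = 0.035827

Final: 0.035827


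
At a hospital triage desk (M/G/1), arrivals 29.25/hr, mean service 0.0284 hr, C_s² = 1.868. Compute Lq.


ρ = λ·E[S] = 29.25·0.0284 = 0.8307
Lq = ρ²(1+C_s²)/(2(1−ρ)) = 0.6901·(1+1.868)/(2·0.1693)
= 0.6901·2.8680/0.3386 = 5.84495

Final: 5.84495


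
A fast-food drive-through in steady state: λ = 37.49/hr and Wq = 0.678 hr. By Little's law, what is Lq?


Lq = λWq = 37.49·0.678 = 25.4182

Final: 25.4182


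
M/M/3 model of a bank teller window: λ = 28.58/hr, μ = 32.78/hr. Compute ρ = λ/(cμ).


ρ = λ/(cμ) = 28.58/(3·32.78) = 28.58/98.34 = 0.2906

Final: 0.2906


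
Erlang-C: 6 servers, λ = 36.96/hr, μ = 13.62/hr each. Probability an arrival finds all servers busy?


a = λ/μ = 2.7137; ρ = a/6 = 0.4523
P₀ = 0.065684 (from M/M/c formula)
C(c,a) = [a^c/(c!(1−ρ))]·P₀ = [399.32742/(720·0.5477)]·0.065684
= 1.01259·0.065684 = 0.066511

Final: 0.066511


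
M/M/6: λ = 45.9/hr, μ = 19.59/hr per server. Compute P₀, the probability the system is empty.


a = λ/μ = 45.9/19.59 = 2.3430; ρ = a/c = 0.3905
Σ_{k=0}^{5} a^k/k! (terms k=0..5) = 1.00000 + 2.34303 + 2.74490 + 2.14380 + 1.25575 + 0.58845 = 10.07592
Tail: a^6/(6!(1−ρ)) = 165.45104/(720·0.6095) = 0.37702
P₀ = 1/(10.07592 + 0.37702) = 1/10.45295 = 0.095667

Final: 0.095667


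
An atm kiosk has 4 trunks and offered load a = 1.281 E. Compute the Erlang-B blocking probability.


B(c,a) = (a^c/c!) / Σ_{k=0}^{c} a^k/k!
a^4/4! = 0.112198
Σ terms (k=0..4): 1.00000 + 1.28100 + 0.82048 + 0.35035 + 0.11220 = 3.564024
B = 0.112198/3.564024 = 0.031481

Final: 0.031481


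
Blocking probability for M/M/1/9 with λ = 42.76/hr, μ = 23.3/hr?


ρ = λ/μ = 42.76/23.3 = 1.8352
P_K = (1−ρ)ρ^K/(1−ρ^(K+1)) = (-0.8352·236.121743)/(1 − 433.329000)
= -197.207258/-432.329000 = 0.456151

Final: 0.456151


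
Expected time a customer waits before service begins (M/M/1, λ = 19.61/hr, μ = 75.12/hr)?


ρ = 19.61/75.12 = 0.2610
Wq = ρ/(μ−λ) = 0.2610/(75.12 − 19.61) = 0.2610/55.51 = 0.004703 hr

Final: 0.004703 hr


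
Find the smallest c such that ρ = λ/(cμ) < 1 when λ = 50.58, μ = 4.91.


Stability requires cμ > λ ⇔ c > λ/μ.
λ/μ = 50.58/4.91 = 10.3014
Minimum integer c = ⌊10.3014⌋ + 1 = 11
Check: 11·4.91 = 54.01 > 50.58, while 10·4.91 = 49.10 ≤ 50.58

Final: 11 servers


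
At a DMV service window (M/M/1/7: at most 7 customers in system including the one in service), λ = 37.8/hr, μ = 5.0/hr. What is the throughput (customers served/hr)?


ρ = 7.5600; P_K = (1−ρ)ρ^7/(1−ρ^8) = 0.867725
λ_eff = λ(1 − P_K) = 37.8·(1 − 0.867725) = 37.8·0.132275 = 5.0000 /hr

Final: 5.0000 /hr


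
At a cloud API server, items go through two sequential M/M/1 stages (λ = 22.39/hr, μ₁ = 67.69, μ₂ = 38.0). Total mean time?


Each node sees arrival rate λ = 22.39/hr (tandem ⇒ throughput preserved).
W₁ = 1/(μ₁−λ) = 1/(67.69−22.39) = 0.02208 hr
W₂ = 1/(μ₂−λ) = 1/(38.0−22.39) = 0.06406 hr
W_total = W₁ + W₂ = 0.02208 + 0.06406 = 0.08614 hr

Final: 0.08614 hr


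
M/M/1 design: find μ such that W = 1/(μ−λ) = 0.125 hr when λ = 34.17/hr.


W = 1/(μ−λ) ⇒ μ − λ = 1/W = 1/0.125 = 8.0000
μ = λ + 1/W = 34.17 + 8.0000 = 42.1700 per hr

Final: 42.1700 /hr


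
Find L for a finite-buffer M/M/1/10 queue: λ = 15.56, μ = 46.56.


ρ = 15.56/46.56 = 0.3342
L = ρ[1 − (K+1)ρ^K + Kρ^(K+1)] / [(1−ρ)(1−ρ^(K+1))]
Numerator: 0.3342·(1 − 11·0.00001738 + 10·0.000005807) = 0.334148
Denominator: (0.6658)·(0.999994) = 0.665804
L = 0.334148/0.665804 = 0.5019

Final: 0.5019


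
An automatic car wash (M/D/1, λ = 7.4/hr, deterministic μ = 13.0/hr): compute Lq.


ρ = 7.4/13.0 = 0.5692
M/D/1: Lq = ρ²/(2(1−ρ)) = 0.3240/(2·0.4308) = 0.37610

Final: 0.37610


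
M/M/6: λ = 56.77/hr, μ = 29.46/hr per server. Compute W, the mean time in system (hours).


a = 1.9270; ρ = 0.3212; P₀ = 0.145410
Lq = P₀·a^c·ρ/(c!(1−ρ)²) = 0.007208
Wq = Lq/λ = 0.007208/56.77 = 0.0001270 hr
W = Wq + 1/μ = 0.0001270 + 0.03394 = 0.03407 hr

Final: 0.03407 hr


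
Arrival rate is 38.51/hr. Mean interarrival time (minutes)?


Mean interarrival time = 1/λ = 1/38.51 hour = 0.02597 hour
In minutes: 0.02597 × 60 = 1.5580 min

Final: 1.5580 min


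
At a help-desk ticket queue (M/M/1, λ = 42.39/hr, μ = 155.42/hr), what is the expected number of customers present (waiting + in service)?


ρ = λ/μ = 42.39/155.42 = 0.2727
L = ρ/(1−ρ) = 0.2727/(1 − 0.2727) = 0.2727/0.7273 = 0.3750

Final: 0.3750


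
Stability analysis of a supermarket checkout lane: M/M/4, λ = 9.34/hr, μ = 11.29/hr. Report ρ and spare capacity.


Total capacity cμ = 4·11.29 = 45.16/hr
ρ = λ/(cμ) = 9.34/45.16 = 0.2068
Stable ⇔ ρ < 1: YES
Spare capacity = cμ − λ = 45.16 − 9.34 = 35.82/hr

Final: ρ = 0.2068; stable; margin = 35.82/hr


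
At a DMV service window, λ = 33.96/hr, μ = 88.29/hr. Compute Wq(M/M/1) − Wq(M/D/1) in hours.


ρ = 33.96/88.29 = 0.3846
Wq(M/M/1) = ρ/(μ−λ) = 0.3846/54.33 = 0.007080 hr
Wq(M/D/1) = ρ/(2(μ−λ)) = 0.003540 hr
Savings = 0.007080 − 0.003540 = 0.003540 hr

Final: 0.003540 hr


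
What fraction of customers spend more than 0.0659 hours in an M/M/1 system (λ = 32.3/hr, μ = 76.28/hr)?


W ~ Exponential(μ−λ) for M/M/1.
μ − λ = 76.28 − 32.3 = 43.9800
P(W > t) = e^{−(μ−λ)t} = e^{−2.8983} = 0.055118

Final: 0.055118


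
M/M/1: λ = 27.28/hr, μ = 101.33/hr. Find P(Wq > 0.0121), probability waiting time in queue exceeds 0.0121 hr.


ρ = 27.28/101.33 = 0.2692
P(Wq > t) = ρ·e^{−(μ−λ)t} = 0.2692·e^{−0.8960}
= 0.2692·0.408197 = 0.109895

Final: 0.109895


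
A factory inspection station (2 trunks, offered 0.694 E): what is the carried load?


B(2,0.694) = 0.124465 (Erlang-B)
Carried load = a(1 − B) = 0.694·(1 − 0.124465) = 0.694·0.875535 = 0.6076 E

Final: 0.6076 Erlangs


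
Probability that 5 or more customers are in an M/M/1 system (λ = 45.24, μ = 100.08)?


ρ = 45.24/100.08 = 0.4520
P(N ≥ n) = ρ^n = 0.4520^5 = 0.018875

Final: 0.018875


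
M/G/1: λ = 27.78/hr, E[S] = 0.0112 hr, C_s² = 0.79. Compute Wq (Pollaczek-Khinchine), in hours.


ρ = λ·E[S] = 27.78·0.0112 = 0.3111
E[S²] = E[S]²(1+C_s²) = 0.0112²·(1+0.79) = 0.0002245
Wq = λ·E[S²]/(2(1−ρ)) = 27.78·0.0002245/(2·0.6889) = 0.004527 hr

Final: 0.004527 hr


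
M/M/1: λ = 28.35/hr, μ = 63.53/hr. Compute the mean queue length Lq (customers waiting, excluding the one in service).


ρ = 28.35/63.53 = 0.4462
Lq = ρ²/(1−ρ) = 0.1991/0.5538 = 0.3596

Final: 0.3596


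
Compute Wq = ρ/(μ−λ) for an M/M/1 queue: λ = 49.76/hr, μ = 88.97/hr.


ρ = 49.76/88.97 = 0.5593
Wq = ρ/(μ−λ) = 0.5593/(88.97 − 49.76) = 0.5593/39.21 = 0.01426 hr

Final: 0.01426 hr


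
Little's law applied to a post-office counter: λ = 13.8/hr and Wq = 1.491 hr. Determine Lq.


Lq = λWq = 13.8·1.491 = 20.5758

Final: 20.5758


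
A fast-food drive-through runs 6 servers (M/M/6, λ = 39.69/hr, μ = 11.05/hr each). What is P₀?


a = λ/μ = 39.69/11.05 = 3.5919; ρ = a/c = 0.5986
Σ_{k=0}^{5} a^k/k! (terms k=0..5) = 1.00000 + 3.59186 + 6.45071 + 7.72334 + 6.93528 + 4.98210 = 30.68329
Tail: a^6/(6!(1−ρ)) = 2147.39988/(720·0.4014) = 7.43103
P₀ = 1/(30.68329 + 7.43103) = 1/38.11432 = 0.026237

Final: 0.026237


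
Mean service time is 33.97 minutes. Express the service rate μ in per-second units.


μ = 1/(service time) in consistent units.
1 second = 0.0166667 min, so μ = 0.0166667/33.97 = 0.0004906 per second

Final: 0.0004906 /sec


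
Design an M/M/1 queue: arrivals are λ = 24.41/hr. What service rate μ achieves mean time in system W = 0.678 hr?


W = 1/(μ−λ) ⇒ μ − λ = 1/W = 1/0.678 = 1.4749
μ = λ + 1/W = 24.41 + 1.4749 = 25.8849 per hr

Final: 25.8849 /hr


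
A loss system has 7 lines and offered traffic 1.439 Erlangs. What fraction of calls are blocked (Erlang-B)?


B(c,a) = (a^c/c!) / Σ_{k=0}^{c} a^k/k!
a^7/7! = 0.002535
Σ terms (k=0..7): 1.00000 + 1.43900 + 1.03536 + 0.49663 + 0.17866 + 0.05142 + 0.01233 + 0.002535 = 4.215936
B = 0.002535/4.215936 = 0.0006013

Final: 0.0006013


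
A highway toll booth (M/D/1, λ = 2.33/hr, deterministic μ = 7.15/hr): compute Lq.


ρ = 2.33/7.15 = 0.3259
M/D/1: Lq = ρ²/(2(1−ρ)) = 0.1062/(2·0.6741) = 0.07876

Final: 0.07876


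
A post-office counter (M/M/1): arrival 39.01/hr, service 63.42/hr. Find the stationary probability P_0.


ρ = 39.01/63.42 = 0.6151
P_n = (1−ρ)·ρ^n = (1 − 0.6151)·0.6151^0 = 0.3849·1.000000 = 0.384894

Final: 0.384894


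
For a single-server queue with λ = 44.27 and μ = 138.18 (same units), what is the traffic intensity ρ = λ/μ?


ρ = λ/μ = 44.27/138.18 = 0.3204

Final: 0.3204


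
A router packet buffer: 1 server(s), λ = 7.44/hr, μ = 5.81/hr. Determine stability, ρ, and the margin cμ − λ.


Total capacity cμ = 1·5.81 = 5.81/hr
ρ = λ/(cμ) = 7.44/5.81 = 1.2806
Stable ⇔ ρ < 1: NO
Spare capacity = cμ − λ = 5.81 − 7.44 = -1.63/hr

Final: ρ = 1.2806; unstable; margin = -1.63/hr


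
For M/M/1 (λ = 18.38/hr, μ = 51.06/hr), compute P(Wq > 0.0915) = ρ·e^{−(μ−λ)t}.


ρ = 18.38/51.06 = 0.3600
P(Wq > t) = ρ·e^{−(μ−λ)t} = 0.3600·e^{−2.9902}
= 0.3600·0.050276 = 0.018098

Final: 0.018098


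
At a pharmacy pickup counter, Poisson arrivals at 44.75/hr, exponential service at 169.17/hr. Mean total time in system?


W = 1/(μ−λ) = 1/(169.17 − 44.75) = 1/124.42 = 0.008037 hr

Final: 0.008037 hr


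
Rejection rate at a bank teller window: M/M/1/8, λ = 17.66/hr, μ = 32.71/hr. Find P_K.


ρ = λ/μ = 17.66/32.71 = 0.5399
P_K = (1−ρ)ρ^K/(1−ρ^(K+1)) = (0.4601·0.007219)/(1 − 0.003898)
= 0.003322/0.996102 = 0.003335

Final: 0.003335


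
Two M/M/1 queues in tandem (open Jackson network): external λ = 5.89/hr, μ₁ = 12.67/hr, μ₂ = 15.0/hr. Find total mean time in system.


Each node sees arrival rate λ = 5.89/hr (tandem ⇒ throughput preserved).
W₁ = 1/(μ₁−λ) = 1/(12.67−5.89) = 0.14749 hr
W₂ = 1/(μ₂−λ) = 1/(15.0−5.89) = 0.10977 hr
W_total = W₁ + W₂ = 0.14749 + 0.10977 = 0.25726 hr

Final: 0.25726 hr


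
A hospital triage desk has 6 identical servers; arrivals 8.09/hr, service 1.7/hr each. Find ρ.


ρ = λ/(cμ) = 8.09/(6·1.7) = 8.09/10.20 = 0.7931

Final: 0.7931


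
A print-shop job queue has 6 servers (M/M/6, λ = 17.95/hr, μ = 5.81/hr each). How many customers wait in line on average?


a = λ/μ = 3.0895; ρ = a/6 = 0.5149
P₀ = 0.044626
Lq = P₀·a^c·ρ / (c!·(1−ρ)²) = 0.044626·869.62081·0.5149/(720·0.23531)
= 0.11795

Final: 0.11795


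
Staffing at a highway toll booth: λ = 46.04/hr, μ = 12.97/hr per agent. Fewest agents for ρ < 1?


Stability requires cμ > λ ⇔ c > λ/μ.
λ/μ = 46.04/12.97 = 3.5497
Minimum integer c = ⌊3.5497⌋ + 1 = 4
Check: 4·12.97 = 51.88 > 46.04, while 3·12.97 = 38.91 ≤ 46.04

Final: 4 servers


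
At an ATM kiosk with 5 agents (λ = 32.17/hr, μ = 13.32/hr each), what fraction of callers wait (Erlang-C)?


a = λ/μ = 2.4152; ρ = a/5 = 0.4830
P₀ = 0.087551 (from M/M/c formula)
C(c,a) = [a^c/(c!(1−ρ))]·P₀ = [82.17395/(120·0.5170)]·0.087551
= 1.32462·0.087551 = 0.115971

Final: 0.115971


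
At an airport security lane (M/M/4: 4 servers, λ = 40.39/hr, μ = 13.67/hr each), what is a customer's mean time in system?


a = 2.9546; ρ = 0.7387; P₀ = 0.040372
Lq = P₀·a^c·ρ/(c!(1−ρ)²) = 1.38654
Wq = Lq/λ = 1.38654/40.39 = 0.03433 hr
W = Wq + 1/μ = 0.03433 + 0.07315 = 0.10748 hr

Final: 0.10748 hr


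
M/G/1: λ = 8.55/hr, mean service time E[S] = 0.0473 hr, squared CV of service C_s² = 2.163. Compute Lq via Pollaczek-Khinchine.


ρ = λ·E[S] = 8.55·0.0473 = 0.4044
Lq = ρ²(1+C_s²)/(2(1−ρ)) = 0.1636·(1+2.163)/(2·0.5956)
= 0.1636·3.1630/1.1912 = 0.43429

Final: 0.43429


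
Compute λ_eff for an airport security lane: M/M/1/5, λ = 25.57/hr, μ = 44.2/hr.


ρ = 0.5785; P_K = (1−ρ)ρ^5/(1−ρ^6) = 0.028374
λ_eff = λ(1 − P_K) = 25.57·(1 − 0.028374) = 25.57·0.971626 = 24.8445 /hr

Final: 24.8445 /hr


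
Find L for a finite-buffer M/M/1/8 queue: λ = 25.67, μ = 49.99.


ρ = 25.67/49.99 = 0.5135
L = ρ[1 − (K+1)ρ^K + Kρ^(K+1)] / [(1−ρ)(1−ρ^(K+1))]
Numerator: 0.5135·(1 − 9·0.004834 + 8·0.002482) = 0.501358
Denominator: (0.4865)·(0.997518) = 0.485290
L = 0.501358/0.485290 = 1.0331

Final: 1.0331


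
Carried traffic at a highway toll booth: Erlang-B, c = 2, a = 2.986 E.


B(2,2.986) = 0.527954 (Erlang-B)
Carried load = a(1 − B) = 2.986·(1 − 0.527954) = 2.986·0.472046 = 1.4095 E

Final: 1.4095 Erlangs


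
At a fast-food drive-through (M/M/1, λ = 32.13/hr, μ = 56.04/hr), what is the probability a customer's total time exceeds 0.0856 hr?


W ~ Exponential(μ−λ) for M/M/1.
μ − λ = 56.04 − 32.13 = 23.9100
P(W > t) = e^{−(μ−λ)t} = e^{−2.0467} = 0.129161

Final: 0.129161


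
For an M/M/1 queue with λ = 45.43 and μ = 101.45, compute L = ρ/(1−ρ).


ρ = λ/μ = 45.43/101.45 = 0.4478
L = ρ/(1−ρ) = 0.4478/(1 − 0.4478) = 0.4478/0.5522 = 0.8110

Final: 0.8110


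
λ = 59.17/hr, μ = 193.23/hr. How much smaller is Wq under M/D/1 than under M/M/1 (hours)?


ρ = 59.17/193.23 = 0.3062
Wq(M/M/1) = ρ/(μ−λ) = 0.3062/134.06 = 0.002284 hr
Wq(M/D/1) = ρ/(2(μ−λ)) = 0.001142 hr
Savings = 0.002284 − 0.001142 = 0.001142 hr

Final: 0.001142 hr


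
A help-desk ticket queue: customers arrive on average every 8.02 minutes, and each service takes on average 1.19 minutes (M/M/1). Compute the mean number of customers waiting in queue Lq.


λ = 60/8.02 = 7.4813 /hr
μ = 60/1.19 = 50.4202 /hr
ρ = λ/μ = 7.4813/50.4202 = 0.1484
Lq = ρ²/(1−ρ) = 0.02202/0.8516 = 0.02585

Final: 0.02585


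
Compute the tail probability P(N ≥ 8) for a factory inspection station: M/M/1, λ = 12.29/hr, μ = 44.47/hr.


ρ = 12.29/44.47 = 0.2764
P(N ≥ n) = ρ^n = 0.2764^8 = 0.00003403

Final: 0.00003403


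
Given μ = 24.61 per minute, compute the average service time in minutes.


Mean service time = 1/μ = 1/24.61 minute = 0.04063 minute
In minutes: 0.04063 × 1 = 0.04063 min

Final: 0.04063 min


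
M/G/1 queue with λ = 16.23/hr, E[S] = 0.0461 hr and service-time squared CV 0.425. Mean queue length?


ρ = λ·E[S] = 16.23·0.0461 = 0.7482
Lq = ρ²(1+C_s²)/(2(1−ρ)) = 0.5598·(1+0.425)/(2·0.2518)
= 0.5598·1.4250/0.5036 = 1.58407

Final: 1.58407


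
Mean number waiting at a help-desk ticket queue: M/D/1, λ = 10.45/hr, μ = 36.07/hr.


ρ = 10.45/36.07 = 0.2897
M/D/1: Lq = ρ²/(2(1−ρ)) = 0.08393/(2·0.7103) = 0.05909

Final: 0.05909


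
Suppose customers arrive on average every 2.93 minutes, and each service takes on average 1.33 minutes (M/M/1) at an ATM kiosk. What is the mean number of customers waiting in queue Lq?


λ = 60/2.93 = 20.4778 /hr
μ = 60/1.33 = 45.1128 /hr
ρ = λ/μ = 20.4778/45.1128 = 0.4539
Lq = ρ²/(1−ρ) = 0.2060/0.5461 = 0.3773

Final: 0.3773


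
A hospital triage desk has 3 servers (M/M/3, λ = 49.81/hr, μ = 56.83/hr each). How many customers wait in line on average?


a = λ/μ = 0.8765; ρ = a/3 = 0.2922
P₀ = 0.413375
Lq = P₀·a^c·ρ / (c!·(1−ρ)²) = 0.413375·0.67331·0.2922/(6·0.50104)
= 0.02705

Final: 0.02705


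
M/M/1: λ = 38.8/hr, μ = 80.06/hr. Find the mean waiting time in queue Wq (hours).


ρ = 38.8/80.06 = 0.4846
Wq = ρ/(μ−λ) = 0.4846/(80.06 − 38.8) = 0.4846/41.26 = 0.01175 hr

Final: 0.01175 hr


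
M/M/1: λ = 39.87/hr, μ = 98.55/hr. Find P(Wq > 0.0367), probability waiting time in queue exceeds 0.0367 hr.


ρ = 39.87/98.55 = 0.4046
P(Wq > t) = ρ·e^{−(μ−λ)t} = 0.4046·e^{−2.1536}
= 0.4046·0.116071 = 0.046958

Final: 0.046958


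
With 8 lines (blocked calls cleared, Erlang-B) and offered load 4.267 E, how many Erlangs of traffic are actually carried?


B(8,4.267) = 0.039422 (Erlang-B)
Carried load = a(1 − B) = 4.267·(1 − 0.039422) = 4.267·0.960578 = 4.0988 E

Final: 4.0988 Erlangs


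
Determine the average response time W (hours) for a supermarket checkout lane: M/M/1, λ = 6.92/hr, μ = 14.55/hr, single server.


W = 1/(μ−λ) = 1/(14.55 − 6.92) = 1/7.63 = 0.1311 hr

Final: 0.1311 hr


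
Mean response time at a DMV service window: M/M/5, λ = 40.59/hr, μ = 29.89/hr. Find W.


a = 1.3580; ρ = 0.2716; P₀ = 0.256941
Lq = P₀·a^c·ρ/(c!(1−ρ)²) = 0.005062
Wq = Lq/λ = 0.005062/40.59 = 0.0001247 hr
W = Wq + 1/μ = 0.0001247 + 0.03346 = 0.03358 hr

Final: 0.03358 hr


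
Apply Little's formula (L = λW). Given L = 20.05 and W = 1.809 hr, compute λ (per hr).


λ = L/W = 20.05/1.809 = 11.0835 /hr

Final: 11.0835 /hr


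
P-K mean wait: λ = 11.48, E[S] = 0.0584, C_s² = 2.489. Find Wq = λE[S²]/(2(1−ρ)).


ρ = λ·E[S] = 11.48·0.0584 = 0.6704
E[S²] = E[S]²(1+C_s²) = 0.0584²·(1+2.489) = 0.011899
Wq = λ·E[S²]/(2(1−ρ)) = 11.48·0.011899/(2·0.3296) = 0.20725 hr

Final: 0.20725 hr


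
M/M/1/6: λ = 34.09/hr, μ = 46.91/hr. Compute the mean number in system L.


ρ = 34.09/46.91 = 0.7267
L = ρ[1 − (K+1)ρ^K + Kρ^(K+1)] / [(1−ρ)(1−ρ^(K+1))]
Numerator: 0.7267·(1 − 7·0.147289 + 6·0.107036) = 0.444163
Denominator: (0.2733)·(0.892964) = 0.244037
L = 0.444163/0.244037 = 1.8201

Final: 1.8201


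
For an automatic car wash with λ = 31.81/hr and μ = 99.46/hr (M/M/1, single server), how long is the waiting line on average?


ρ = 31.81/99.46 = 0.3198
Lq = ρ²/(1−ρ) = 0.1023/0.6802 = 0.1504

Final: 0.1504


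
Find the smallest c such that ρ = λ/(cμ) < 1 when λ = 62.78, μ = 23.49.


Stability requires cμ > λ ⇔ c > λ/μ.
λ/μ = 62.78/23.49 = 2.6726
Minimum integer c = ⌊2.6726⌋ + 1 = 3
Check: 3·23.49 = 70.47 > 62.78, while 2·23.49 = 46.98 ≤ 62.78

Final: 3 servers


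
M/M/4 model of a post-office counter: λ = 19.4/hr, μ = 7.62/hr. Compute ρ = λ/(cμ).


ρ = λ/(cμ) = 19.4/(4·7.62) = 19.4/30.48 = 0.6365

Final: 0.6365


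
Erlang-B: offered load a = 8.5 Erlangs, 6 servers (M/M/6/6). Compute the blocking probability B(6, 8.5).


B(c,a) = (a^c/c!) / Σ_{k=0}^{c} a^k/k!
a^6/6! = 523.818772
Σ terms (k=0..6): 1.00000 + 8.50000 + 36.12500 + 102.35417 + 217.50260 + 369.75443 + 523.81877 = 1259.054970
B = 523.818772/1259.054970 = 0.416041

Final: 0.416041


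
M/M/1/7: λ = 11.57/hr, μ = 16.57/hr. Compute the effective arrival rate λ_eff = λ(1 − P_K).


ρ = 0.6982; P_K = (1−ρ)ρ^7/(1−ρ^8) = 0.025881
λ_eff = λ(1 − P_K) = 11.57·(1 − 0.025881) = 11.57·0.974119 = 11.2706 /hr

Final: 11.2706 /hr


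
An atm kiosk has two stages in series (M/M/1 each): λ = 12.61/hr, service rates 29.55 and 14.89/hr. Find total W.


Each node sees arrival rate λ = 12.61/hr (tandem ⇒ throughput preserved).
W₁ = 1/(μ₁−λ) = 1/(29.55−12.61) = 0.05903 hr
W₂ = 1/(μ₂−λ) = 1/(14.89−12.61) = 0.43860 hr
W_total = W₁ + W₂ = 0.05903 + 0.43860 = 0.49763 hr

Final: 0.49763 hr


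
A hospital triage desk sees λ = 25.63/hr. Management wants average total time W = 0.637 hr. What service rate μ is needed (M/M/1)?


W = 1/(μ−λ) ⇒ μ − λ = 1/W = 1/0.637 = 1.5699
μ = λ + 1/W = 25.63 + 1.5699 = 27.1999 per hr

Final: 27.1999 /hr


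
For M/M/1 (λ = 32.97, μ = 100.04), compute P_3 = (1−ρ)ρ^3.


ρ = 32.97/100.04 = 0.3296
P_n = (1−ρ)·ρ^n = (1 − 0.3296)·0.3296^3 = 0.6704·0.035796 = 0.023999

Final: 0.023999


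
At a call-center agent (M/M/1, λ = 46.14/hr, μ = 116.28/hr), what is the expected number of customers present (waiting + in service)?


ρ = λ/μ = 46.14/116.28 = 0.3968
L = ρ/(1−ρ) = 0.3968/(1 − 0.3968) = 0.3968/0.6032 = 0.6578

Final: 0.6578


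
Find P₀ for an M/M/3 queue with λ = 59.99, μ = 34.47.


a = λ/μ = 59.99/34.47 = 1.7404; ρ = a/c = 0.5801
Σ_{k=0}^{2} a^k/k! (terms k=0..2) = 1.00000 + 1.74035 + 1.51442 = 4.25477
Tail: a^3/(3!(1−ρ)) = 5.27124/(6·0.4199) = 2.09235
P₀ = 1/(4.25477 + 2.09235) = 1/6.34712 = 0.157552

Final: 0.157552


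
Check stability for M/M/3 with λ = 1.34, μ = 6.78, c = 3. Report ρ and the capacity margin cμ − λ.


Total capacity cμ = 3·6.78 = 20.34/hr
ρ = λ/(cμ) = 1.34/20.34 = 0.06588
Stable ⇔ ρ < 1: YES
Spare capacity = cμ − λ = 20.34 − 1.34 = 19.00/hr

Final: ρ = 0.06588; stable; margin = 19.00/hr


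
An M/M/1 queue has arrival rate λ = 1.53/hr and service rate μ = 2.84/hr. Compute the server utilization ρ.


ρ = λ/μ = 1.53/2.84 = 0.5387

Final: 0.5387


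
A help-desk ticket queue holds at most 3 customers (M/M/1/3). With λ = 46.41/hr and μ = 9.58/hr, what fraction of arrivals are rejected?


ρ = λ/μ = 46.41/9.58 = 4.8445
P_K = (1−ρ)ρ^K/(1−ρ^(K+1)) = (-3.8445·113.694165)/(1 − 550.787705)
= -437.093540/-549.787705 = 0.795022

Final: 0.795022


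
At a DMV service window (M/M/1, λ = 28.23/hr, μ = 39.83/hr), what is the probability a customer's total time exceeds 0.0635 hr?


W ~ Exponential(μ−λ) for M/M/1.
μ − λ = 39.83 − 28.23 = 11.6000
P(W > t) = e^{−(μ−λ)t} = e^{−0.7366} = 0.478739

Final: 0.478739


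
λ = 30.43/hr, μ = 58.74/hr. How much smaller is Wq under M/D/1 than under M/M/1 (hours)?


ρ = 30.43/58.74 = 0.5180
Wq(M/M/1) = ρ/(μ−λ) = 0.5180/28.31 = 0.01830 hr
Wq(M/D/1) = ρ/(2(μ−λ)) = 0.009150 hr
Savings = 0.01830 − 0.009150 = 0.009150 hr

Final: 0.009150 hr


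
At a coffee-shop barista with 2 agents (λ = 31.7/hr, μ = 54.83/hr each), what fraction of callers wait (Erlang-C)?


a = λ/μ = 0.5782; ρ = a/2 = 0.2891
P₀ = 0.551500 (from M/M/c formula)
C(c,a) = [a^c/(c!(1−ρ))]·P₀ = [0.33426/(2·0.7109)]·0.551500
= 0.23509·0.551500 = 0.129650

Final: 0.129650


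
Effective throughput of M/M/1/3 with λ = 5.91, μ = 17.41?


ρ = 0.3395; P_K = (1−ρ)ρ^3/(1−ρ^4) = 0.026186
λ_eff = λ(1 − P_K) = 5.91·(1 − 0.026186) = 5.91·0.973814 = 5.7552 /hr

Final: 5.7552 /hr


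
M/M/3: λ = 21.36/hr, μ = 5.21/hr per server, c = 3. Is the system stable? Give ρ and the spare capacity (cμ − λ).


Total capacity cμ = 3·5.21 = 15.63/hr
ρ = λ/(cμ) = 21.36/15.63 = 1.3666
Stable ⇔ ρ < 1: NO
Spare capacity = cμ − λ = 15.63 − 21.36 = -5.73/hr

Final: ρ = 1.3666; unstable; margin = -5.73/hr


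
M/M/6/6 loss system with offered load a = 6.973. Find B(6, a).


B(c,a) = (a^c/c!) / Σ_{k=0}^{c} a^k/k!
a^6/6! = 159.656092
Σ terms (k=0..6): 1.00000 + 6.97300 + 24.31136 + 56.50771 + 98.50707 + 137.37797 + 159.65609 = 484.333211
B = 159.656092/484.333211 = 0.329641

Final: 0.329641


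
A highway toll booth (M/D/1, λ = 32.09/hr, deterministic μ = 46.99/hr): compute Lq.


ρ = 32.09/46.99 = 0.6829
M/D/1: Lq = ρ²/(2(1−ρ)) = 0.4664/(2·0.3171) = 0.73539

Final: 0.73539


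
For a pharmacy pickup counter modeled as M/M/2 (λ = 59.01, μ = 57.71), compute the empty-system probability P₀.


a = λ/μ = 59.01/57.71 = 1.0225; ρ = a/c = 0.5113
Σ_{k=0}^{1} a^k/k! (terms k=0..1) = 1.00000 + 1.02253 = 2.02253
Tail: a^2/(2!(1−ρ)) = 1.04556/(2·0.4887) = 1.06966
P₀ = 1/(2.02253 + 1.06966) = 1/3.09218 = 0.323396

Final: 0.323396


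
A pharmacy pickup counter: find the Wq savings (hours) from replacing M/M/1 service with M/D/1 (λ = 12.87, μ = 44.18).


ρ = 12.87/44.18 = 0.2913
Wq(M/M/1) = ρ/(μ−λ) = 0.2913/31.31 = 0.009304 hr
Wq(M/D/1) = ρ/(2(μ−λ)) = 0.004652 hr
Savings = 0.009304 − 0.004652 = 0.004652 hr

Final: 0.004652 hr


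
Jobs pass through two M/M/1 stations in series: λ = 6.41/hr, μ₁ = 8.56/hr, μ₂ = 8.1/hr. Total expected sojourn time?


Each node sees arrival rate λ = 6.41/hr (tandem ⇒ throughput preserved).
W₁ = 1/(μ₁−λ) = 1/(8.56−6.41) = 0.46512 hr
W₂ = 1/(μ₂−λ) = 1/(8.1−6.41) = 0.59172 hr
W_total = W₁ + W₂ = 0.46512 + 0.59172 = 1.05683 hr

Final: 1.05683 hr


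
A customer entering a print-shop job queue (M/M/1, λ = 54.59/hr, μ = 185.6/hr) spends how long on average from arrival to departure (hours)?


W = 1/(μ−λ) = 1/(185.6 − 54.59) = 1/131.01 = 0.007633 hr

Final: 0.007633 hr


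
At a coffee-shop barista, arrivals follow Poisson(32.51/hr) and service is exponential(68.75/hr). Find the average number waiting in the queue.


ρ = 32.51/68.75 = 0.4729
Lq = ρ²/(1−ρ) = 0.2236/0.5271 = 0.4242

Final: 0.4242


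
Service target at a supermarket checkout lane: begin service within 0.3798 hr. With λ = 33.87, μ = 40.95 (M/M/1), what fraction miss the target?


ρ = 33.87/40.95 = 0.8271
P(Wq > t) = ρ·e^{−(μ−λ)t} = 0.8271·e^{−2.6890}
= 0.8271·0.067950 = 0.056202

Final: 0.056202


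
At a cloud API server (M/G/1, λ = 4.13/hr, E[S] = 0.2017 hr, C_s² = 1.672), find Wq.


ρ = λ·E[S] = 4.13·0.2017 = 0.8330
E[S²] = E[S]²(1+C_s²) = 0.2017²·(1+1.672) = 0.108705
Wq = λ·E[S²]/(2(1−ρ)) = 4.13·0.108705/(2·0.1670) = 1.34433 hr

Final: 1.34433 hr


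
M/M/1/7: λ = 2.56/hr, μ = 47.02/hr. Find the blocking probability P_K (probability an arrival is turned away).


ρ = λ/μ = 2.56/47.02 = 0.05444
P_K = (1−ρ)ρ^K/(1−ρ^(K+1)) = (0.9456·0.000000001418)/(1 − 7.721e-11)
= 0.000000001341/1.000000 = 0.000000001341

Final: 0.000000001341


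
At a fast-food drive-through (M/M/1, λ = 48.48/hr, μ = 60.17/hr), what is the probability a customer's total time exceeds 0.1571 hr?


W ~ Exponential(μ−λ) for M/M/1.
μ − λ = 60.17 − 48.48 = 11.6900
P(W > t) = e^{−(μ−λ)t} = e^{−1.8365} = 0.159374

Final: 0.159374


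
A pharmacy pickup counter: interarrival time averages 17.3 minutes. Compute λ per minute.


λ = 1/(interarrival time) in consistent units.
1 minute = 1 min, so λ = 1/17.3 = 0.05780 per minute

Final: 0.05780 /min


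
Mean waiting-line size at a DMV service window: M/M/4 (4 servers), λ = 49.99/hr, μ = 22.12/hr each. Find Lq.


a = λ/μ = 2.2599; ρ = a/4 = 0.5650
P₀ = 0.097696
Lq = P₀·a^c·ρ / (c!·(1−ρ)²) = 0.097696·26.08507·0.5650/(24·0.18924)
= 0.31702

Final: 0.31702


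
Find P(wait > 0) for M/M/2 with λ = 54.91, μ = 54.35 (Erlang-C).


a = λ/μ = 1.0103; ρ = a/2 = 0.5052
P₀ = 0.328770 (from M/M/c formula)
C(c,a) = [a^c/(c!(1−ρ))]·P₀ = [1.02071/(2·0.4948)]·0.328770
= 1.03134·0.328770 = 0.339073

Final: 0.339073


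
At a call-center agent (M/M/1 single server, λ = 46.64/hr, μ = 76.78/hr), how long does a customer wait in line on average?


ρ = 46.64/76.78 = 0.6074
Wq = ρ/(μ−λ) = 0.6074/(76.78 − 46.64) = 0.6074/30.14 = 0.02015 hr

Final: 0.02015 hr


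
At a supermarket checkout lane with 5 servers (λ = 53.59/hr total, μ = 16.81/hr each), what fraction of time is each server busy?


ρ = λ/(cμ) = 53.59/(5·16.81) = 53.59/84.05 = 0.6376

Final: 0.6376


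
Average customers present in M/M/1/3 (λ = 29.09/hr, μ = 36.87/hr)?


ρ = 29.09/36.87 = 0.7890
L = ρ[1 − (K+1)ρ^K + Kρ^(K+1)] / [(1−ρ)(1−ρ^(K+1))]
Numerator: 0.7890·(1 − 4·0.491147 + 3·0.387509) = 0.156172
Denominator: (0.2110)·(0.612491) = 0.129243
L = 0.156172/0.129243 = 1.2084

Final: 1.2084


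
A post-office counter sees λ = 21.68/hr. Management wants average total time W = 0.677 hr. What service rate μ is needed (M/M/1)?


W = 1/(μ−λ) ⇒ μ − λ = 1/W = 1/0.677 = 1.4771
μ = λ + 1/W = 21.68 + 1.4771 = 23.1571 per hr

Final: 23.1571 /hr


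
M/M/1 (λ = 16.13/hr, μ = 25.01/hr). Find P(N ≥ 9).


ρ = 16.13/25.01 = 0.6449
P(N ≥ n) = ρ^n = 0.6449^9 = 0.019306

Final: 0.019306


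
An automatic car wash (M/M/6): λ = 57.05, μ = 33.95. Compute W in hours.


a = 1.6804; ρ = 0.2801; P₀ = 0.186202
Lq = P₀·a^c·ρ/(c!(1−ρ)²) = 0.003147
Wq = Lq/λ = 0.003147/57.05 = 0.00005515 hr
W = Wq + 1/μ = 0.00005515 + 0.02946 = 0.02951 hr

Final: 0.02951 hr


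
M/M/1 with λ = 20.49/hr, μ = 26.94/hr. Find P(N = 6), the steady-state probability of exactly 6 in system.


ρ = 20.49/26.94 = 0.7606
P_n = (1−ρ)·ρ^n = (1 − 0.7606)·0.7606^6 = 0.2394·0.193583 = 0.046348

Final: 0.046348


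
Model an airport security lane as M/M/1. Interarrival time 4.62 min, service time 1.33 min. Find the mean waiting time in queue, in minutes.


λ = 60/4.62 = 12.9870 /hr
μ = 60/1.33 = 45.1128 /hr
ρ = λ/μ = 12.9870/45.1128 = 0.2879
Wq = ρ/(μ−λ) = 0.2879/(45.1128−12.9870) = 0.008961 hr
In minutes: 0.008961·60 = 0.5377 min

Final: 0.5377 min


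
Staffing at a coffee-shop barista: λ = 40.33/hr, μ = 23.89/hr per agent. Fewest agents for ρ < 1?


Stability requires cμ > λ ⇔ c > λ/μ.
λ/μ = 40.33/23.89 = 1.6882
Minimum integer c = ⌊1.6882⌋ + 1 = 2
Check: 2·23.89 = 47.78 > 40.33, while 1·23.89 = 23.89 ≤ 40.33

Final: 2 servers


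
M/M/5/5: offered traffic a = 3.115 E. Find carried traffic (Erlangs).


B(5,3.115) = 0.119975 (Erlang-B)
Carried load = a(1 − B) = 3.115·(1 − 0.119975) = 3.115·0.880025 = 2.7413 E

Final: 2.7413 Erlangs


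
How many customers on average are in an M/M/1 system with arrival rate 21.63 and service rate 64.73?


ρ = λ/μ = 21.63/64.73 = 0.3342
L = ρ/(1−ρ) = 0.3342/(1 − 0.3342) = 0.3342/0.6658 = 0.5019

Final: 0.5019


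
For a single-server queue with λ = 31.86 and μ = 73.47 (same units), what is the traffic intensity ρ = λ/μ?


ρ = λ/μ = 31.86/73.47 = 0.4336

Final: 0.4336


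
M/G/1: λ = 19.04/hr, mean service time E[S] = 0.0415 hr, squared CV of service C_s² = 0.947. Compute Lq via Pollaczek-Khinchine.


ρ = λ·E[S] = 19.04·0.0415 = 0.7902
Lq = ρ²(1+C_s²)/(2(1−ρ)) = 0.6244·(1+0.947)/(2·0.2098)
= 0.6244·1.9470/0.4197 = 2.89653

Final: 2.89653


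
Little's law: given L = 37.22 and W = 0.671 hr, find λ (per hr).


λ = L/W = 37.22/0.671 = 55.4694 /hr

Final: 55.4694 /hr


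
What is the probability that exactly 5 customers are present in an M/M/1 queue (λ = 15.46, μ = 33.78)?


ρ = 15.46/33.78 = 0.4577
P_n = (1−ρ)·ρ^n = (1 − 0.4577)·0.4577^5 = 0.5423·0.020079 = 0.010890

Final: 0.010890


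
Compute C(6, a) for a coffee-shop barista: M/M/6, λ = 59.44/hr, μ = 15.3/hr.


a = λ/μ = 3.8850; ρ = a/6 = 0.6475
P₀ = 0.019005 (from M/M/c formula)
C(c,a) = [a^c/(c!(1−ρ))]·P₀ = [3438.14525/(720·0.3525)]·0.019005
= 13.54646·0.019005 = 0.257454

Final: 0.257454


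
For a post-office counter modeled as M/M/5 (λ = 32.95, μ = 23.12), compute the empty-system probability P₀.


a = λ/μ = 32.95/23.12 = 1.4252; ρ = a/c = 0.2850
Σ_{k=0}^{4} a^k/k! (terms k=0..4) = 1.00000 + 1.42517 + 1.01556 + 0.48245 + 0.17189 = 4.09507
Tail: a^5/(5!(1−ρ)) = 5.87947/(120·0.7150) = 0.06853
P₀ = 1/(4.09507 + 0.06853) = 1/4.16360 = 0.240177

Final: 0.240177


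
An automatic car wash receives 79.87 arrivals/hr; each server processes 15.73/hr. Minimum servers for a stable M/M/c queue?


Stability requires cμ > λ ⇔ c > λ/μ.
λ/μ = 79.87/15.73 = 5.0776
Minimum integer c = ⌊5.0776⌋ + 1 = 6
Check: 6·15.73 = 94.38 > 79.87, while 5·15.73 = 78.65 ≤ 79.87

Final: 6 servers


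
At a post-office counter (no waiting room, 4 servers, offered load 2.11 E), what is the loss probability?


B(c,a) = (a^c/c!) / Σ_{k=0}^{c} a^k/k!
a^4/4! = 0.825883
Σ terms (k=0..4): 1.00000 + 2.11000 + 2.22605 + 1.56566 + 0.82588 = 7.727588
B = 0.825883/7.727588 = 0.106875

Final: 0.106875


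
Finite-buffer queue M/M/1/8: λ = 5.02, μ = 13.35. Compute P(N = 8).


ρ = λ/μ = 5.02/13.35 = 0.3760
P_K = (1−ρ)ρ^K/(1−ρ^(K+1)) = (0.6240·0.0003997)/(1 − 0.0001503)
= 0.0002494/0.999850 = 0.0002495

Final: 0.0002495


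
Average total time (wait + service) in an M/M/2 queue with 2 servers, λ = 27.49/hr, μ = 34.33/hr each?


a = 0.8008; ρ = 0.4004; P₀ = 0.428185
Lq = P₀·a^c·ρ/(c!(1−ρ)²) = 0.15287
Wq = Lq/λ = 0.15287/27.49 = 0.005561 hr
W = Wq + 1/μ = 0.005561 + 0.02913 = 0.03469 hr

Final: 0.03469 hr


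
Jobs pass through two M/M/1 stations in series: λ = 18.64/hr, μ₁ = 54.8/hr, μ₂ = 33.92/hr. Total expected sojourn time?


Each node sees arrival rate λ = 18.64/hr (tandem ⇒ throughput preserved).
W₁ = 1/(μ₁−λ) = 1/(54.8−18.64) = 0.02765 hr
W₂ = 1/(μ₂−λ) = 1/(33.92−18.64) = 0.06545 hr
W_total = W₁ + W₂ = 0.02765 + 0.06545 = 0.09310 hr

Final: 0.09310 hr


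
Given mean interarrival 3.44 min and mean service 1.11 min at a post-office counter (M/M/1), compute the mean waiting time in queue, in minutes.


λ = 60/3.44 = 17.4419 /hr
μ = 60/1.11 = 54.0541 /hr
ρ = λ/μ = 17.4419/54.0541 = 0.3227
Wq = ρ/(μ−λ) = 0.3227/(54.0541−17.4419) = 0.008813 hr
In minutes: 0.008813·60 = 0.5288 min

Final: 0.5288 min
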